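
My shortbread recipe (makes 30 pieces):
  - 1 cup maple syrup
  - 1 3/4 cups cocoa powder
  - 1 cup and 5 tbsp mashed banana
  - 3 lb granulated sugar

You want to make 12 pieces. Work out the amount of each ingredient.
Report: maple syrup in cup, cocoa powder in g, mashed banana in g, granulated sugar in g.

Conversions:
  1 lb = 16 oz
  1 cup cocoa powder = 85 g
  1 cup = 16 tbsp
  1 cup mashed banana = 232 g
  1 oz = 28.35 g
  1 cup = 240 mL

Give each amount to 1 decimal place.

maple syrup: 0.4 cup; cocoa powder: 59.5 g; mashed banana: 121.8 g; granulated sugar: 544.3 g

Scaling factor: 12/30 = 2/5 = 0.4.
maple syrup: 1 cup × 2/5 = 0.4 cup
cocoa powder: 1.75 cup × 2/5 × 85 g/cup = 59.5 g
mashed banana: (1 cup + 5 tbsp = 1.3125 cup) × 2/5 × 232 g/cup = 121.8 g
granulated sugar: 3 lb × 2/5 × 16 oz/lb × 28.35 g/oz ≈ 544.3 g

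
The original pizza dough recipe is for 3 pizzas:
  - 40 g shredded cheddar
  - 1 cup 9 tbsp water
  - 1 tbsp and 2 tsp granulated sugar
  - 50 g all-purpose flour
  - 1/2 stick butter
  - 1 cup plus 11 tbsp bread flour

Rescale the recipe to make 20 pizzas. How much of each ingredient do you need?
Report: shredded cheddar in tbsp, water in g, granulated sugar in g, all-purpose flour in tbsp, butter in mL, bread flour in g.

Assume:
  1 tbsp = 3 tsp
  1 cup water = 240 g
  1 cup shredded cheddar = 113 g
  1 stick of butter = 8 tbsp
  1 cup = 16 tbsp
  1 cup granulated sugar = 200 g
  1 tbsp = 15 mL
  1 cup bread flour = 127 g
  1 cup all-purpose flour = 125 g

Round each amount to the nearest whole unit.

shredded cheddar: 38 tbsp; water: 2500 g; granulated sugar: 139 g; all-purpose flour: 43 tbsp; butter: 400 mL; bread flour: 1429 g

Scaling factor: 20/3.
shredded cheddar: 40 g × 20/3 ÷ 113 g/cup × 16 tbsp/cup ≈ 38 tbsp
water: (1 cup + 9 tbsp = 1.5625 cup) × 20/3 × 240 g/cup = 2500 g
granulated sugar: (1 tbsp + 2 tsp = 5/3 tbsp) × 20/3 ÷ 16 tbsp/cup × 200 g/cup ≈ 139 g
all-purpose flour: 50 g × 20/3 ÷ 125 g/cup × 16 tbsp/cup ≈ 43 tbsp
butter: 0.5 stick × 20/3 × 8 tbsp/stick × 15 mL/tbsp = 400 mL
bread flour: (1 cup + 11 tbsp = 1.6875 cup) × 20/3 × 127 g/cup ≈ 1429 g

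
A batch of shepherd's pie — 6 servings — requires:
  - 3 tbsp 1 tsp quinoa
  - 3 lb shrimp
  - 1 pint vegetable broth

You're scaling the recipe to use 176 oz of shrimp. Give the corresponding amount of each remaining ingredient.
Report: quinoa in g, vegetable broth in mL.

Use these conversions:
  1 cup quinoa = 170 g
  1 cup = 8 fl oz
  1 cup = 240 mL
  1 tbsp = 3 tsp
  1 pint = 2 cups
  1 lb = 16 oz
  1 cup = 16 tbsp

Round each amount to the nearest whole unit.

The original recipe has 48 oz of shrimp, so the scaling factor is 176 ÷ 48 = 11/3.
quinoa: (3 tbsp + 1 tsp = 10/3 tbsp) × 11/3 ÷ 16 tbsp/cup × 170 g/cup ≈ 130 g
vegetable broth: 1 pint × 11/3 × 2 cup/pint × 240 mL/cup = 1760 mL

quinoa: 130 g; vegetable broth: 1760 mL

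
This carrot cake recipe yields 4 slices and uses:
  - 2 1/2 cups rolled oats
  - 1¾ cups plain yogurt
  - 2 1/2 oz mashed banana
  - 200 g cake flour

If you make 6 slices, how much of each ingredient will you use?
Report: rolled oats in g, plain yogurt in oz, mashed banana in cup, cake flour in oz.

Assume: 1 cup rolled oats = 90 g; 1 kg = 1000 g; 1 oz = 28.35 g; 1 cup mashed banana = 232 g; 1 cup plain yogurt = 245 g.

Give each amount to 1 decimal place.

Scaling factor: 6/4 = 3/2 = 1.5.
rolled oats: 2.5 cup × 3/2 × 90 g/cup = 337.5 g
plain yogurt: 1.75 cup × 3/2 × 245 g/cup ÷ 28.35 g/oz ≈ 22.7 oz
mashed banana: 2.5 oz × 3/2 × 28.35 g/oz ÷ 232 g/cup ≈ 0.5 cup
cake flour: 200 g × 3/2 ÷ 28.35 g/oz ≈ 10.6 oz

rolled oats: 337.5 g; plain yogurt: 22.7 oz; mashed banana: 0.5 cup; cake flour: 10.6 oz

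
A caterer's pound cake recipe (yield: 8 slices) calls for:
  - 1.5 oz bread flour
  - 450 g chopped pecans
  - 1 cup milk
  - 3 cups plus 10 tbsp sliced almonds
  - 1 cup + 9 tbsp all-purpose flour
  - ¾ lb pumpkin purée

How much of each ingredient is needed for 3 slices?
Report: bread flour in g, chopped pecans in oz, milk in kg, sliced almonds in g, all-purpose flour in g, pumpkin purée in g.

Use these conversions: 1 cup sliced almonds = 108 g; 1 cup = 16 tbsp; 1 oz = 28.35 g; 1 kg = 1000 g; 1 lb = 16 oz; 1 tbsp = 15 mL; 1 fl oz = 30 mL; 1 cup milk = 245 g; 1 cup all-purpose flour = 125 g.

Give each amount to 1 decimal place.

bread flour: 15.9 g; chopped pecans: 6.0 oz; milk: 0.1 kg; sliced almonds: 146.8 g; all-purpose flour: 73.2 g; pumpkin purée: 127.6 g

Scaling factor: 3/8 = 0.375.
bread flour: 1.5 oz × 3/8 × 28.35 g/oz ≈ 15.9 g
chopped pecans: 450 g × 3/8 ÷ 28.35 g/oz ≈ 6.0 oz
milk: 1 cup × 3/8 × 245 g/cup ÷ 1000 g/kg ≈ 0.1 kg
sliced almonds: (3 cup + 10 tbsp = 3.625 cup) × 3/8 × 108 g/cup ≈ 146.8 g
all-purpose flour: (1 cup + 9 tbsp = 1.5625 cup) × 3/8 × 125 g/cup ≈ 73.2 g
pumpkin purée: 0.75 lb × 3/8 × 16 oz/lb × 28.35 g/oz ≈ 127.6 g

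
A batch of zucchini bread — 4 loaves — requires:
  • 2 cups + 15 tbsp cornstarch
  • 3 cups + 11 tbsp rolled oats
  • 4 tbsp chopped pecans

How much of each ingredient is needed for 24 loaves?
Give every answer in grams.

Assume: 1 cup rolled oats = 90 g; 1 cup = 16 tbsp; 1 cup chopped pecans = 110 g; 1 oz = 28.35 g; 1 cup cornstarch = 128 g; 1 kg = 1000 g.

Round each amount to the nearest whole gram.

cornstarch: 2256 g; rolled oats: 1991 g; chopped pecans: 165 g

Scaling factor: 24/4 = 6.
cornstarch: (2 cup + 15 tbsp = 2.9375 cup) × 6 × 128 g/cup = 2256 g
rolled oats: (3 cup + 11 tbsp = 3.6875 cup) × 6 × 90 g/cup ≈ 1991 g
chopped pecans: 4 tbsp × 6 ÷ 16 tbsp/cup × 110 g/cup = 165 g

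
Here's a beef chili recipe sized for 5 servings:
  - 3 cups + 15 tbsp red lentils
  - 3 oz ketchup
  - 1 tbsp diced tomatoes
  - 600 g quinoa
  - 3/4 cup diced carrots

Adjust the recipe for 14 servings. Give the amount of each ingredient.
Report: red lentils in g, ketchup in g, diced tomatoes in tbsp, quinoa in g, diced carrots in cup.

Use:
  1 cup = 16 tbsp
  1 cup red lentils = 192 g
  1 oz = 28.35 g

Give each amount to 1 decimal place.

red lentils: 2116.8 g; ketchup: 238.1 g; diced tomatoes: 2.8 tbsp; quinoa: 1680.0 g; diced carrots: 2.1 cup

Scaling factor: 14/5 = 2.8.
red lentils: (3 cup + 15 tbsp = 3.9375 cup) × 14/5 × 192 g/cup = 2116.8 g
ketchup: 3 oz × 14/5 × 28.35 g/oz ≈ 238.1 g
diced tomatoes: 1 tbsp × 14/5 = 2.8 tbsp
quinoa: 600 g × 14/5 = 1680.0 g
diced carrots: 0.75 cup × 14/5 = 2.1 cup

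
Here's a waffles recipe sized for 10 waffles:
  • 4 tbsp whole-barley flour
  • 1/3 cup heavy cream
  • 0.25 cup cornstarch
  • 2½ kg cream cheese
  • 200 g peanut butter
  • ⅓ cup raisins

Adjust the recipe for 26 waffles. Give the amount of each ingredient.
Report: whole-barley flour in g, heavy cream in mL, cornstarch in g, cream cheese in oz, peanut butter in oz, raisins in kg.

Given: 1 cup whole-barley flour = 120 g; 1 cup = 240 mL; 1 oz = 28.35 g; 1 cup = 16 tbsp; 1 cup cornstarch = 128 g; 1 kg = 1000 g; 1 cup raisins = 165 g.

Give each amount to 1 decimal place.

whole-barley flour: 78.0 g; heavy cream: 208.0 mL; cornstarch: 83.2 g; cream cheese: 229.3 oz; peanut butter: 18.3 oz; raisins: 0.1 kg

Scaling factor: 26/10 = 13/5 = 2.6.
whole-barley flour: 4 tbsp × 13/5 ÷ 16 tbsp/cup × 120 g/cup = 78.0 g
heavy cream: 1/3 cup × 13/5 × 240 mL/cup = 208.0 mL
cornstarch: 0.25 cup × 13/5 × 128 g/cup = 83.2 g
cream cheese: 2.5 kg × 13/5 × 1000 g/kg ÷ 28.35 g/oz ≈ 229.3 oz
peanut butter: 200 g × 13/5 ÷ 28.35 g/oz ≈ 18.3 oz
raisins: 1/3 cup × 13/5 × 165 g/cup ÷ 1000 g/kg ≈ 0.1 kg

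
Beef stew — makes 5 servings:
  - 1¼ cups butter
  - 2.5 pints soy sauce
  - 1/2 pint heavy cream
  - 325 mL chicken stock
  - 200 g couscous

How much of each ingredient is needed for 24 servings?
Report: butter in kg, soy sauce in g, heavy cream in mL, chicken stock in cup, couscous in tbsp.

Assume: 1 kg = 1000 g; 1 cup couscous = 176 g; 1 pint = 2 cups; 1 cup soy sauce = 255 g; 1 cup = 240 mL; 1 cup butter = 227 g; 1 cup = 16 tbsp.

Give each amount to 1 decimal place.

Scaling factor: 24/5 = 4.8.
butter: 1.25 cup × 24/5 × 227 g/cup ÷ 1000 g/kg ≈ 1.4 kg
soy sauce: 2.5 pint × 24/5 × 2 cup/pint × 255 g/cup = 6120.0 g
heavy cream: 0.5 pint × 24/5 × 2 cup/pint × 240 mL/cup = 1152.0 mL
chicken stock: 325 mL × 24/5 ÷ 240 mL/cup = 6.5 cup
couscous: 200 g × 24/5 ÷ 176 g/cup × 16 tbsp/cup ≈ 87.3 tbsp

butter: 1.4 kg; soy sauce: 6120.0 g; heavy cream: 1152.0 mL; chicken stock: 6.5 cup; couscous: 87.3 tbsp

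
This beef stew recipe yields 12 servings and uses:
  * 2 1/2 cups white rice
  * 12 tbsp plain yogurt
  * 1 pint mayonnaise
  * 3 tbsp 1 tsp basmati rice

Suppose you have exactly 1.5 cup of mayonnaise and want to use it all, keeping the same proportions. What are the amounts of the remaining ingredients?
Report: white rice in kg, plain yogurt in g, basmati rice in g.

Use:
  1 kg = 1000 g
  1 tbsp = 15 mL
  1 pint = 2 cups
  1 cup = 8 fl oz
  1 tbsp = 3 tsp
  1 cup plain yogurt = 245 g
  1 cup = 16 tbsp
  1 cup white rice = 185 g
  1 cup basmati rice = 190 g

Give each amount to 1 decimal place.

The original recipe has 2 cup of mayonnaise, so the scaling factor is 1.5 ÷ 2 = 3/4 = 0.75.
white rice: 2.5 cup × 3/4 × 185 g/cup ÷ 1000 g/kg ≈ 0.3 kg
plain yogurt: 12 tbsp × 3/4 ÷ 16 tbsp/cup × 245 g/cup ≈ 137.8 g
basmati rice: (3 tbsp + 1 tsp = 10/3 tbsp) × 3/4 ÷ 16 tbsp/cup × 190 g/cup ≈ 29.7 g

white rice: 0.3 kg; plain yogurt: 137.8 g; basmati rice: 29.7 g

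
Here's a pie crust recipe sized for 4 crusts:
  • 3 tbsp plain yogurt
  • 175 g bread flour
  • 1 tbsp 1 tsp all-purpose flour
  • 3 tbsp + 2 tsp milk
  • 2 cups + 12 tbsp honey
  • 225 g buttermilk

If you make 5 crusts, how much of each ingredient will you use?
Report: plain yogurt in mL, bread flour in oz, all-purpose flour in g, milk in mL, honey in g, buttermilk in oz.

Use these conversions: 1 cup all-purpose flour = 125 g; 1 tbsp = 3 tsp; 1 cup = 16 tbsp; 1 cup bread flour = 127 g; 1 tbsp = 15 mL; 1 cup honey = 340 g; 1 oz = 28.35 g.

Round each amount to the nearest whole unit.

plain yogurt: 56 mL; bread flour: 8 oz; all-purpose flour: 13 g; milk: 69 mL; honey: 1169 g; buttermilk: 10 oz

Scaling factor: 5/4 = 1.25.
plain yogurt: 3 tbsp × 5/4 × 15 mL/tbsp ≈ 56 mL
bread flour: 175 g × 5/4 ÷ 28.35 g/oz ≈ 8 oz
all-purpose flour: (1 tbsp + 1 tsp = 4/3 tbsp) × 5/4 ÷ 16 tbsp/cup × 125 g/cup ≈ 13 g
milk: (3 tbsp + 2 tsp = 11/3 tbsp) × 5/4 × 15 mL/tbsp ≈ 69 mL
honey: (2 cup + 12 tbsp = 2.75 cup) × 5/4 × 340 g/cup ≈ 1169 g
buttermilk: 225 g × 5/4 ÷ 28.35 g/oz ≈ 10 oz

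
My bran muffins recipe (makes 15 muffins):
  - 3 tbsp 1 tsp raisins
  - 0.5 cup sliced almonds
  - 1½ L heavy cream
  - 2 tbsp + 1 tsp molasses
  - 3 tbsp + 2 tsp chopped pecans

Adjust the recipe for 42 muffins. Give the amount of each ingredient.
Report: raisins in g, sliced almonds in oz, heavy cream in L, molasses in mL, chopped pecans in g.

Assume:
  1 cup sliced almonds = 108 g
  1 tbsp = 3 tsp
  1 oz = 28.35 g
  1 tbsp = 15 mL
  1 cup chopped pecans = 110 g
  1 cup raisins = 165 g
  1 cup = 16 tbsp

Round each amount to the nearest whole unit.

Scaling factor: 42/15 = 14/5 = 2.8.
raisins: (3 tbsp + 1 tsp = 10/3 tbsp) × 14/5 ÷ 16 tbsp/cup × 165 g/cup ≈ 96 g
sliced almonds: 0.5 cup × 14/5 × 108 g/cup ÷ 28.35 g/oz ≈ 5 oz
heavy cream: 1.5 L × 14/5 ≈ 4 L
molasses: (2 tbsp + 1 tsp = 7/3 tbsp) × 14/5 × 15 mL/tbsp = 98 mL
chopped pecans: (3 tbsp + 2 tsp = 11/3 tbsp) × 14/5 ÷ 16 tbsp/cup × 110 g/cup ≈ 71 g

raisins: 96 g; sliced almonds: 5 oz; heavy cream: 4 L; molasses: 98 mL; chopped pecans: 71 g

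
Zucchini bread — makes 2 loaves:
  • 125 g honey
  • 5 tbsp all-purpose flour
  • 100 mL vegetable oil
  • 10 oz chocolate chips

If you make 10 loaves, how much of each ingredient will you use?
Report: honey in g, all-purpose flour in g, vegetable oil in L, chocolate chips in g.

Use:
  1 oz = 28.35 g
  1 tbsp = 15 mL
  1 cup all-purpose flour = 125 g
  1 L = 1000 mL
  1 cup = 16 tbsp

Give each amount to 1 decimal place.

honey: 625.0 g; all-purpose flour: 195.3 g; vegetable oil: 0.5 L; chocolate chips: 1417.5 g

Scaling factor: 10/2 = 5.
honey: 125 g × 5 = 625.0 g
all-purpose flour: 5 tbsp × 5 ÷ 16 tbsp/cup × 125 g/cup ≈ 195.3 g
vegetable oil: 100 mL × 5 ÷ 1000 mL/L = 0.5 L
chocolate chips: 10 oz × 5 × 28.35 g/oz = 1417.5 g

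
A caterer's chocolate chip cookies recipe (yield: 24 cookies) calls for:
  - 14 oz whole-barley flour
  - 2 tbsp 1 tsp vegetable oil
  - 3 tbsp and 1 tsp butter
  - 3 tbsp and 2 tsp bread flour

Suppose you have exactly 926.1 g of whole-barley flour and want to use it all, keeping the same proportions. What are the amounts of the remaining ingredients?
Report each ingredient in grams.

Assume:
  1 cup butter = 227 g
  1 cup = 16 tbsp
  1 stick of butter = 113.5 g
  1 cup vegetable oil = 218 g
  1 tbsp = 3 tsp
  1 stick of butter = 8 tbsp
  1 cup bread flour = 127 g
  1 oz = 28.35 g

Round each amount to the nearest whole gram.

vegetable oil: 74 g; butter: 110 g; bread flour: 68 g

The original recipe has 396.9 g of whole-barley flour, so the scaling factor is 926.1 ÷ 396.9 = 7/3.
vegetable oil: (2 tbsp + 1 tsp = 7/3 tbsp) × 7/3 ÷ 16 tbsp/cup × 218 g/cup ≈ 74 g
butter: (3 tbsp + 1 tsp = 10/3 tbsp) × 7/3 ÷ 8 tbsp/stick × 113.5 g/stick ≈ 110 g
bread flour: (3 tbsp + 2 tsp = 11/3 tbsp) × 7/3 ÷ 16 tbsp/cup × 127 g/cup ≈ 68 g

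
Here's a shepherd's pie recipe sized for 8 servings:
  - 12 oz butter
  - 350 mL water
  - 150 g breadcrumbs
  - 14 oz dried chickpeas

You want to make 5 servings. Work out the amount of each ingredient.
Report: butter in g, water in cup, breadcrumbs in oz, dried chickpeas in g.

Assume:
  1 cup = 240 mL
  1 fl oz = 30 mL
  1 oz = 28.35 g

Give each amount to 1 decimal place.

butter: 212.6 g; water: 0.9 cup; breadcrumbs: 3.3 oz; dried chickpeas: 248.1 g

Scaling factor: 5/8 = 0.625.
butter: 12 oz × 5/8 × 28.35 g/oz ≈ 212.6 g
water: 350 mL × 5/8 ÷ 240 mL/cup ≈ 0.9 cup
breadcrumbs: 150 g × 5/8 ÷ 28.35 g/oz ≈ 3.3 oz
dried chickpeas: 14 oz × 5/8 × 28.35 g/oz ≈ 248.1 g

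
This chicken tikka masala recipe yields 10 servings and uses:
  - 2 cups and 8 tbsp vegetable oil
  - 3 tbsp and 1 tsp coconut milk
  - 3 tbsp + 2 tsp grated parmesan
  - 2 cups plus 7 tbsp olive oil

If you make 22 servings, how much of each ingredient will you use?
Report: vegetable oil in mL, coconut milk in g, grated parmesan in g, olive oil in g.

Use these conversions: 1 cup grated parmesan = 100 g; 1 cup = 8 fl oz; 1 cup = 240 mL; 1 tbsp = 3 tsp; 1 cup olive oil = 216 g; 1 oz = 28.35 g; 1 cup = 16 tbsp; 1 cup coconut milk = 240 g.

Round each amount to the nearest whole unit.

vegetable oil: 1320 mL; coconut milk: 110 g; grated parmesan: 50 g; olive oil: 1158 g

Scaling factor: 22/10 = 11/5 = 2.2.
vegetable oil: (2 cup + 8 tbsp = 2.5 cup) × 11/5 × 240 mL/cup = 1320 mL
coconut milk: (3 tbsp + 1 tsp = 10/3 tbsp) × 11/5 ÷ 16 tbsp/cup × 240 g/cup = 110 g
grated parmesan: (3 tbsp + 2 tsp = 11/3 tbsp) × 11/5 ÷ 16 tbsp/cup × 100 g/cup ≈ 50 g
olive oil: (2 cup + 7 tbsp = 2.4375 cup) × 11/5 × 216 g/cup ≈ 1158 g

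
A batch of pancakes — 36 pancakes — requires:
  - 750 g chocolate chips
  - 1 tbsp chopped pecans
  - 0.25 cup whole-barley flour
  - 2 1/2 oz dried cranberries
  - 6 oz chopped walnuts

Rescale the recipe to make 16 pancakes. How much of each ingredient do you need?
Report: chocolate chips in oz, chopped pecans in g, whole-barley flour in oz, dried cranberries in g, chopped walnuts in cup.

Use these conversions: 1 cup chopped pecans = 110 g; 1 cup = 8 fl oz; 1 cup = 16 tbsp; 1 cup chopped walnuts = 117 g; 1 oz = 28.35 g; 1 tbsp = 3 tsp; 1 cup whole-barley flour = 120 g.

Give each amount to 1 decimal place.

Scaling factor: 16/36 = 4/9.
chocolate chips: 750 g × 4/9 ÷ 28.35 g/oz ≈ 11.8 oz
chopped pecans: 1 tbsp × 4/9 ÷ 16 tbsp/cup × 110 g/cup ≈ 3.1 g
whole-barley flour: 0.25 cup × 4/9 × 120 g/cup ÷ 28.35 g/oz ≈ 0.5 oz
dried cranberries: 2.5 oz × 4/9 × 28.35 g/oz = 31.5 g
chopped walnuts: 6 oz × 4/9 × 28.35 g/oz ÷ 117 g/cup ≈ 0.6 cup

chocolate chips: 11.8 oz; chopped pecans: 3.1 g; whole-barley flour: 0.5 oz; dried cranberries: 31.5 g; chopped walnuts: 0.6 cup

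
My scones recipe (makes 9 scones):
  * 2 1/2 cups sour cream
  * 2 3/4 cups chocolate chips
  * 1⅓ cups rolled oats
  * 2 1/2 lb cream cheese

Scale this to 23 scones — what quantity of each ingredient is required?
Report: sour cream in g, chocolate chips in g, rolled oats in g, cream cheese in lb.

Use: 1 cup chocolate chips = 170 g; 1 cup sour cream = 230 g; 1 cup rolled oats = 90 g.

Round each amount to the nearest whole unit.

sour cream: 1469 g; chocolate chips: 1195 g; rolled oats: 307 g; cream cheese: 6 lb

Scaling factor: 23/9.
sour cream: 2.5 cup × 23/9 × 230 g/cup ≈ 1469 g
chocolate chips: 2.75 cup × 23/9 × 170 g/cup ≈ 1195 g
rolled oats: 4/3 cup × 23/9 × 90 g/cup ≈ 307 g
cream cheese: 2.5 lb × 23/9 ≈ 6 lb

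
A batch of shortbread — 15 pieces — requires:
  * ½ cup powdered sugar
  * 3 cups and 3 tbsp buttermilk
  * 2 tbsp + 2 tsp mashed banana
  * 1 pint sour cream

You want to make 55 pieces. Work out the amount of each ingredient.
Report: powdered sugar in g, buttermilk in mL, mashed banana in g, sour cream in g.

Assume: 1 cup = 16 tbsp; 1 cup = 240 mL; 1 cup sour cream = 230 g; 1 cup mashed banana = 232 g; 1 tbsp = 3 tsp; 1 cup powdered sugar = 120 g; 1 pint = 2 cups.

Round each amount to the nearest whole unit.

powdered sugar: 220 g; buttermilk: 2805 mL; mashed banana: 142 g; sour cream: 1687 g

Scaling factor: 55/15 = 11/3.
powdered sugar: 0.5 cup × 11/3 × 120 g/cup = 220 g
buttermilk: (3 cup + 3 tbsp = 3.1875 cup) × 11/3 × 240 mL/cup = 2805 mL
mashed banana: (2 tbsp + 2 tsp = 8/3 tbsp) × 11/3 ÷ 16 tbsp/cup × 232 g/cup ≈ 142 g
sour cream: 1 pint × 11/3 × 2 cup/pint × 230 g/cup ≈ 1687 g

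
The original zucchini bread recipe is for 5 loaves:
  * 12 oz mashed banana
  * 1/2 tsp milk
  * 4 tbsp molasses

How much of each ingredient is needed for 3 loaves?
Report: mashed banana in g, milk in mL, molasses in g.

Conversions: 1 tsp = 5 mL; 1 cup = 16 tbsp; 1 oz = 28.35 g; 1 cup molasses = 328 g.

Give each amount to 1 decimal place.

Scaling factor: 3/5 = 0.6.
mashed banana: 12 oz × 3/5 × 28.35 g/oz ≈ 204.1 g
milk: 0.5 tsp × 3/5 × 5 mL/tsp = 1.5 mL
molasses: 4 tbsp × 3/5 ÷ 16 tbsp/cup × 328 g/cup = 49.2 g

mashed banana: 204.1 g; milk: 1.5 mL; molasses: 49.2 g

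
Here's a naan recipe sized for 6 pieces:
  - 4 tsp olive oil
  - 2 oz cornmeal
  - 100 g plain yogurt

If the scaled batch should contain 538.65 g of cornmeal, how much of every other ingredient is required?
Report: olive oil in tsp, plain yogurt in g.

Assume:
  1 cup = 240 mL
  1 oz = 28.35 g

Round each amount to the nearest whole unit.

olive oil: 38 tsp; plain yogurt: 950 g

The original recipe has 56.7 g of cornmeal, so the scaling factor is 538.65 ÷ 56.7 = 19/2 = 9.5.
olive oil: 4 tsp × 19/2 = 38 tsp
plain yogurt: 100 g × 19/2 = 950 g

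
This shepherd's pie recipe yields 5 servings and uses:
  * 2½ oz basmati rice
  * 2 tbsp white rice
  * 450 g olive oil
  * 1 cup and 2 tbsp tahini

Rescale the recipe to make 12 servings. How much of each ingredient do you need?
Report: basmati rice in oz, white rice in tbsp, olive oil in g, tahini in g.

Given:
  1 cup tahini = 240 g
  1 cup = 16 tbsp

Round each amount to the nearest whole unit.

Scaling factor: 12/5 = 2.4.
basmati rice: 2.5 oz × 12/5 = 6 oz
white rice: 2 tbsp × 12/5 ≈ 5 tbsp
olive oil: 450 g × 12/5 = 1080 g
tahini: (1 cup + 2 tbsp = 1.125 cup) × 12/5 × 240 g/cup = 648 g

basmati rice: 6 oz; white rice: 5 tbsp; olive oil: 1080 g; tahini: 648 g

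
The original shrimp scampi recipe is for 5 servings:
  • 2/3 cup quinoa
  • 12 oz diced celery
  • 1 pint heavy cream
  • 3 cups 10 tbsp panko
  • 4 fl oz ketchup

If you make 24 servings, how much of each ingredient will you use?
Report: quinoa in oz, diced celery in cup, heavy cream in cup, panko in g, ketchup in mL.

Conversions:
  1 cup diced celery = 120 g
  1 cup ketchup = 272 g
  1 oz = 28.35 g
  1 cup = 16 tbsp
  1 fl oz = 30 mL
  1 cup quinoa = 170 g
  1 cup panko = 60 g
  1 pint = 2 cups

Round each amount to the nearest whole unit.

Scaling factor: 24/5 = 4.8.
quinoa: 2/3 cup × 24/5 × 170 g/cup ÷ 28.35 g/oz ≈ 19 oz
diced celery: 12 oz × 24/5 × 28.35 g/oz ÷ 120 g/cup ≈ 14 cup
heavy cream: 1 pint × 24/5 × 2 cup/pint ≈ 10 cup
panko: (3 cup + 10 tbsp = 3.625 cup) × 24/5 × 60 g/cup = 1044 g
ketchup: 4 fl oz × 24/5 × 30 mL/fl oz = 576 mL

quinoa: 19 oz; diced celery: 14 cup; heavy cream: 10 cup; panko: 1044 g; ketchup: 576 mL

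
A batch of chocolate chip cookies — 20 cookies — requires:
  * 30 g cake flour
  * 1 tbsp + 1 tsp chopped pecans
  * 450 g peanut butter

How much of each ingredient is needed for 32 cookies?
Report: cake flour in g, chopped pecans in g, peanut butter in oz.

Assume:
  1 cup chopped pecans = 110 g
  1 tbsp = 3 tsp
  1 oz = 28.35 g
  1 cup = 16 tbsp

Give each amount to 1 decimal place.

cake flour: 48.0 g; chopped pecans: 14.7 g; peanut butter: 25.4 oz

Scaling factor: 32/20 = 8/5 = 1.6.
cake flour: 30 g × 8/5 = 48.0 g
chopped pecans: (1 tbsp + 1 tsp = 4/3 tbsp) × 8/5 ÷ 16 tbsp/cup × 110 g/cup ≈ 14.7 g
peanut butter: 450 g × 8/5 ÷ 28.35 g/oz ≈ 25.4 oz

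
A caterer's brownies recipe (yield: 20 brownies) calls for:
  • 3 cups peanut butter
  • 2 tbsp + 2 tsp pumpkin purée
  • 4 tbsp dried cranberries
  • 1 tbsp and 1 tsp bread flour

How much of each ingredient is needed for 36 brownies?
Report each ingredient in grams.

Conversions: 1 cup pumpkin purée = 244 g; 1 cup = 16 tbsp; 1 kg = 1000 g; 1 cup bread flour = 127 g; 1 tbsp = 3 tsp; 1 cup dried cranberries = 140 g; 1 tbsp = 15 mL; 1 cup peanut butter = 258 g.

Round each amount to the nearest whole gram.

Scaling factor: 36/20 = 9/5 = 1.8.
peanut butter: 3 cup × 9/5 × 258 g/cup ≈ 1393 g
pumpkin purée: (2 tbsp + 2 tsp = 8/3 tbsp) × 9/5 ÷ 16 tbsp/cup × 244 g/cup ≈ 73 g
dried cranberries: 4 tbsp × 9/5 ÷ 16 tbsp/cup × 140 g/cup = 63 g
bread flour: (1 tbsp + 1 tsp = 4/3 tbsp) × 9/5 ÷ 16 tbsp/cup × 127 g/cup ≈ 19 g

peanut butter: 1393 g; pumpkin purée: 73 g; dried cranberries: 63 g; bread flour: 19 g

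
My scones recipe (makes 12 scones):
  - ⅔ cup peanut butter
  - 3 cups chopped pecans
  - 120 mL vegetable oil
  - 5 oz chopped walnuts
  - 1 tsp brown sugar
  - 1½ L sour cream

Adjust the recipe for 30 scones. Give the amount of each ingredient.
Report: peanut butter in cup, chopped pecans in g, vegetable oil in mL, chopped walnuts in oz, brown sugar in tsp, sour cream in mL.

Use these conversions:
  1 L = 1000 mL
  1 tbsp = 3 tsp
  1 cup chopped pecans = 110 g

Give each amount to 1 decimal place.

peanut butter: 1.7 cup; chopped pecans: 825.0 g; vegetable oil: 300.0 mL; chopped walnuts: 12.5 oz; brown sugar: 2.5 tsp; sour cream: 3750.0 mL

Scaling factor: 30/12 = 5/2 = 2.5.
peanut butter: 2/3 cup × 5/2 ≈ 1.7 cup
chopped pecans: 3 cup × 5/2 × 110 g/cup = 825.0 g
vegetable oil: 120 mL × 5/2 = 300.0 mL
chopped walnuts: 5 oz × 5/2 = 12.5 oz
brown sugar: 1 tsp × 5/2 = 2.5 tsp
sour cream: 1.5 L × 5/2 × 1000 mL/L = 3750.0 mL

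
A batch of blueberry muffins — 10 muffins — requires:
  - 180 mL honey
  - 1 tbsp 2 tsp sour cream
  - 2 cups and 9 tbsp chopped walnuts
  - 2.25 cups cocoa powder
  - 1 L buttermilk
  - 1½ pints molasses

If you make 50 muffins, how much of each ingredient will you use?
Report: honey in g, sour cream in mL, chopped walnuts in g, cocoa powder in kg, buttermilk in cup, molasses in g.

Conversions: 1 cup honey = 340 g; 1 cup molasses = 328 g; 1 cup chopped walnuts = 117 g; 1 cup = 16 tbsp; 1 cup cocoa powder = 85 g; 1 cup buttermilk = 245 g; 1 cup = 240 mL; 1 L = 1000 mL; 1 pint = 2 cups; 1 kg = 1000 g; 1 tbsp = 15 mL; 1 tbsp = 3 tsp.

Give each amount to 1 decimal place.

honey: 1275.0 g; sour cream: 125.0 mL; chopped walnuts: 1499.1 g; cocoa powder: 1.0 kg; buttermilk: 20.8 cup; molasses: 4920.0 g

Scaling factor: 50/10 = 5.
honey: 180 mL × 5 ÷ 240 mL/cup × 340 g/cup = 1275.0 g
sour cream: (1 tbsp + 2 tsp = 5/3 tbsp) × 5 × 15 mL/tbsp = 125.0 mL
chopped walnuts: (2 cup + 9 tbsp = 2.5625 cup) × 5 × 117 g/cup ≈ 1499.1 g
cocoa powder: 2.25 cup × 5 × 85 g/cup ÷ 1000 g/kg ≈ 1.0 kg
buttermilk: 1 L × 5 × 1000 mL/L ÷ 240 mL/cup ≈ 20.8 cup
molasses: 1.5 pint × 5 × 2 cup/pint × 328 g/cup = 4920.0 g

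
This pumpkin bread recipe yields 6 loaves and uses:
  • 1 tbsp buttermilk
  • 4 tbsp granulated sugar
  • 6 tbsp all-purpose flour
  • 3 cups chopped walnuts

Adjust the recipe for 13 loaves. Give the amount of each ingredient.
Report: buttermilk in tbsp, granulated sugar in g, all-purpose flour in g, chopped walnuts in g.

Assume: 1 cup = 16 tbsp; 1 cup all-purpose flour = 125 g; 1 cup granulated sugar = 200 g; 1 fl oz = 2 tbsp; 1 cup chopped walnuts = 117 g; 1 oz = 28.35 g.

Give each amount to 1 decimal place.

Scaling factor: 13/6.
buttermilk: 1 tbsp × 13/6 ≈ 2.2 tbsp
granulated sugar: 4 tbsp × 13/6 ÷ 16 tbsp/cup × 200 g/cup ≈ 108.3 g
all-purpose flour: 6 tbsp × 13/6 ÷ 16 tbsp/cup × 125 g/cup ≈ 101.6 g
chopped walnuts: 3 cup × 13/6 × 117 g/cup = 760.5 g

buttermilk: 2.2 tbsp; granulated sugar: 108.3 g; all-purpose flour: 101.6 g; chopped walnuts: 760.5 g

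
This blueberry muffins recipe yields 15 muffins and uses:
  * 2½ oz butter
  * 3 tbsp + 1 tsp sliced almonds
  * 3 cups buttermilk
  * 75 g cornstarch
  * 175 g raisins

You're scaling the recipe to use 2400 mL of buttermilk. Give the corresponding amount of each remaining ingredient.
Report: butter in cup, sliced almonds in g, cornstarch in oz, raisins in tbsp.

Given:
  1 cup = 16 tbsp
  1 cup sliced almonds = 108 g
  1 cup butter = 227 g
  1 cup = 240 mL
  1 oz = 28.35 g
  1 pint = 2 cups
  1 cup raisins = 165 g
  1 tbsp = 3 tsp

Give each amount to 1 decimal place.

The original recipe has 720 mL of buttermilk, so the scaling factor is 2400 ÷ 720 = 10/3.
butter: 2.5 oz × 10/3 × 28.35 g/oz ÷ 227 g/cup ≈ 1.0 cup
sliced almonds: (3 tbsp + 1 tsp = 10/3 tbsp) × 10/3 ÷ 16 tbsp/cup × 108 g/cup = 75.0 g
cornstarch: 75 g × 10/3 ÷ 28.35 g/oz ≈ 8.8 oz
raisins: 175 g × 10/3 ÷ 165 g/cup × 16 tbsp/cup ≈ 56.6 tbsp

butter: 1.0 cup; sliced almonds: 75.0 g; cornstarch: 8.8 oz; raisins: 56.6 tbsp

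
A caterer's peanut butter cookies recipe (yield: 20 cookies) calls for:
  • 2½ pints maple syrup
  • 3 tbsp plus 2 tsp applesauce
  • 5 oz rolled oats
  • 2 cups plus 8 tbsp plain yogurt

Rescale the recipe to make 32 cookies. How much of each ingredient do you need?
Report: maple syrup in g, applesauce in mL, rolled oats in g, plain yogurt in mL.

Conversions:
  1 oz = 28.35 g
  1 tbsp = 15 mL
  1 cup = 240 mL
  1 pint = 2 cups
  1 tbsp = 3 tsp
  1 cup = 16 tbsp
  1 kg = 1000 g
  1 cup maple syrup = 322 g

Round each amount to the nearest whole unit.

Scaling factor: 32/20 = 8/5 = 1.6.
maple syrup: 2.5 pint × 8/5 × 2 cup/pint × 322 g/cup = 2576 g
applesauce: (3 tbsp + 2 tsp = 11/3 tbsp) × 8/5 × 15 mL/tbsp = 88 mL
rolled oats: 5 oz × 8/5 × 28.35 g/oz ≈ 227 g
plain yogurt: (2 cup + 8 tbsp = 2.5 cup) × 8/5 × 240 mL/cup = 960 mL

maple syrup: 2576 g; applesauce: 88 mL; rolled oats: 227 g; plain yogurt: 960 mL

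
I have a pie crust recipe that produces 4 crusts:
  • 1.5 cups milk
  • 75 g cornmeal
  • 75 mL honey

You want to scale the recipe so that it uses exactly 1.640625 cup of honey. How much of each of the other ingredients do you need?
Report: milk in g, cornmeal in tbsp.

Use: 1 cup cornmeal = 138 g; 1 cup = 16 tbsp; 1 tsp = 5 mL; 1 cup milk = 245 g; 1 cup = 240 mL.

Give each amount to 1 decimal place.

The original recipe has 0.3125 cup of honey, so the scaling factor is 1.640625 ÷ 0.3125 = 21/4 = 5.25.
milk: 1.5 cup × 21/4 × 245 g/cup ≈ 1929.4 g
cornmeal: 75 g × 21/4 ÷ 138 g/cup × 16 tbsp/cup ≈ 45.7 tbsp

milk: 1929.4 g; cornmeal: 45.7 tbsp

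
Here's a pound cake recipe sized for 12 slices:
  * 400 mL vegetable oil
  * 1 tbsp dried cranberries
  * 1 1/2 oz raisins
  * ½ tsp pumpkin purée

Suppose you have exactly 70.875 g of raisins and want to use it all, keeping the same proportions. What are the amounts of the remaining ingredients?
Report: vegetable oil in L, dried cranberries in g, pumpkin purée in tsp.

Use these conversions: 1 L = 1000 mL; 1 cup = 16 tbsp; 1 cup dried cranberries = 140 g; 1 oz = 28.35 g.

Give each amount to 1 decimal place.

The original recipe has 42.525 g of raisins, so the scaling factor is 70.875 ÷ 42.525 = 5/3.
vegetable oil: 400 mL × 5/3 ÷ 1000 mL/L ≈ 0.7 L
dried cranberries: 1 tbsp × 5/3 ÷ 16 tbsp/cup × 140 g/cup ≈ 14.6 g
pumpkin purée: 0.5 tsp × 5/3 ≈ 0.8 tsp

vegetable oil: 0.7 L; dried cranberries: 14.6 g; pumpkin purée: 0.8 tsp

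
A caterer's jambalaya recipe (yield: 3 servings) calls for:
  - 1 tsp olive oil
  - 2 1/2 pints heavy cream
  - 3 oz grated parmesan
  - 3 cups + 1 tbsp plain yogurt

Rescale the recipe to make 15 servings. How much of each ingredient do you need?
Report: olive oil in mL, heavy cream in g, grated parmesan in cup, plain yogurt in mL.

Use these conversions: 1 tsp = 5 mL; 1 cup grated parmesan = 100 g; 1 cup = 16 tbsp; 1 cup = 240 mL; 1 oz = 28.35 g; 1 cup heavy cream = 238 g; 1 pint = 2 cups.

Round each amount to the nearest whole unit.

Scaling factor: 15/3 = 5.
olive oil: 1 tsp × 5 × 5 mL/tsp = 25 mL
heavy cream: 2.5 pint × 5 × 2 cup/pint × 238 g/cup = 5950 g
grated parmesan: 3 oz × 5 × 28.35 g/oz ÷ 100 g/cup ≈ 4 cup
plain yogurt: (3 cup + 1 tbsp = 3.0625 cup) × 5 × 240 mL/cup = 3675 mL

olive oil: 25 mL; heavy cream: 5950 g; grated parmesan: 4 cup; plain yogurt: 3675 mL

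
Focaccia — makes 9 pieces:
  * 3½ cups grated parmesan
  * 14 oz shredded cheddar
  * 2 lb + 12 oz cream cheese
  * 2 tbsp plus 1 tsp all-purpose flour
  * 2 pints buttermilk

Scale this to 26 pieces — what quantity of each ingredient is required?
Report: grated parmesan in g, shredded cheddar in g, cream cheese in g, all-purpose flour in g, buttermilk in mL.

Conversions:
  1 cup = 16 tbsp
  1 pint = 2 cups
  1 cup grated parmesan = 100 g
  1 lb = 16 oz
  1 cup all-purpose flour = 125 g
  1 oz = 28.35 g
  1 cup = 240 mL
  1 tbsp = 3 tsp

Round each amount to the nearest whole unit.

Scaling factor: 26/9.
grated parmesan: 3.5 cup × 26/9 × 100 g/cup ≈ 1011 g
shredded cheddar: 14 oz × 26/9 × 28.35 g/oz ≈ 1147 g
cream cheese: (2 lb + 12 oz = 2.75 lb) × 26/9 × 16 oz/lb × 28.35 g/oz ≈ 3604 g
all-purpose flour: (2 tbsp + 1 tsp = 7/3 tbsp) × 26/9 ÷ 16 tbsp/cup × 125 g/cup ≈ 53 g
buttermilk: 2 pint × 26/9 × 2 cup/pint × 240 mL/cup ≈ 2773 mL

grated parmesan: 1011 g; shredded cheddar: 1147 g; cream cheese: 3604 g; all-purpose flour: 53 g; buttermilk: 2773 mL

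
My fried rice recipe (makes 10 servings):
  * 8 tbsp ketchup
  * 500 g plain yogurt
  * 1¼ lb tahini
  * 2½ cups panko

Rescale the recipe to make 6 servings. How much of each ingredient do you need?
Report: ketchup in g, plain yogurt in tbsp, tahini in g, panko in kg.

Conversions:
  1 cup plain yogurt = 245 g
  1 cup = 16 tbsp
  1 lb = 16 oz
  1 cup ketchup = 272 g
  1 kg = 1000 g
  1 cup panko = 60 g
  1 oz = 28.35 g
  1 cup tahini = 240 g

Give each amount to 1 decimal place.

ketchup: 81.6 g; plain yogurt: 19.6 tbsp; tahini: 340.2 g; panko: 0.1 kg

Scaling factor: 6/10 = 3/5 = 0.6.
ketchup: 8 tbsp × 3/5 ÷ 16 tbsp/cup × 272 g/cup = 81.6 g
plain yogurt: 500 g × 3/5 ÷ 245 g/cup × 16 tbsp/cup ≈ 19.6 tbsp
tahini: 1.25 lb × 3/5 × 16 oz/lb × 28.35 g/oz = 340.2 g
panko: 2.5 cup × 3/5 × 60 g/cup ÷ 1000 g/kg ≈ 0.1 kg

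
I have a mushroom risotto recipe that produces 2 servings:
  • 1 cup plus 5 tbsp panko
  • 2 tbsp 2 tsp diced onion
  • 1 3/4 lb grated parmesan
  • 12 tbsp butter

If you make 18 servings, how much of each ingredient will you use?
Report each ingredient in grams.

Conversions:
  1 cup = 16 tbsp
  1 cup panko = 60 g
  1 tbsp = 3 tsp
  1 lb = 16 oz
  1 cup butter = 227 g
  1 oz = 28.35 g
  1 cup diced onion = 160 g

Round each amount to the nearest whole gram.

panko: 709 g; diced onion: 240 g; grated parmesan: 7144 g; butter: 1532 g

Scaling factor: 18/2 = 9.
panko: (1 cup + 5 tbsp = 1.3125 cup) × 9 × 60 g/cup ≈ 709 g
diced onion: (2 tbsp + 2 tsp = 8/3 tbsp) × 9 ÷ 16 tbsp/cup × 160 g/cup = 240 g
grated parmesan: 1.75 lb × 9 × 16 oz/lb × 28.35 g/oz ≈ 7144 g
butter: 12 tbsp × 9 ÷ 16 tbsp/cup × 227 g/cup ≈ 1532 g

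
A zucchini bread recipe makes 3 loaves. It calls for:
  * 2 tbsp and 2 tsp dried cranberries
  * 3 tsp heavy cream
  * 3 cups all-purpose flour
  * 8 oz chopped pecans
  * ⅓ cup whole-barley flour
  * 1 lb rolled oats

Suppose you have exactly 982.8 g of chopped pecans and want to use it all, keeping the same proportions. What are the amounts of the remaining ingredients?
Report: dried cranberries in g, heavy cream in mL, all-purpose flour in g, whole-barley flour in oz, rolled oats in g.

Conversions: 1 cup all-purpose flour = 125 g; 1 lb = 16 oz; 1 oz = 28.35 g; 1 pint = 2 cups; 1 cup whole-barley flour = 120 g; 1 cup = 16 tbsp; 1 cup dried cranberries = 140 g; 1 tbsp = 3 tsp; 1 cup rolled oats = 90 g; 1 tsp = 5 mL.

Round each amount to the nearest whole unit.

dried cranberries: 101 g; heavy cream: 65 mL; all-purpose flour: 1625 g; whole-barley flour: 6 oz; rolled oats: 1966 g

The original recipe has 226.8 g of chopped pecans, so the scaling factor is 982.8 ÷ 226.8 = 13/3.
dried cranberries: (2 tbsp + 2 tsp = 8/3 tbsp) × 13/3 ÷ 16 tbsp/cup × 140 g/cup ≈ 101 g
heavy cream: 3 tsp × 13/3 × 5 mL/tsp = 65 mL
all-purpose flour: 3 cup × 13/3 × 125 g/cup = 1625 g
whole-barley flour: 1/3 cup × 13/3 × 120 g/cup ÷ 28.35 g/oz ≈ 6 oz
rolled oats: 1 lb × 13/3 × 16 oz/lb × 28.35 g/oz ≈ 1966 g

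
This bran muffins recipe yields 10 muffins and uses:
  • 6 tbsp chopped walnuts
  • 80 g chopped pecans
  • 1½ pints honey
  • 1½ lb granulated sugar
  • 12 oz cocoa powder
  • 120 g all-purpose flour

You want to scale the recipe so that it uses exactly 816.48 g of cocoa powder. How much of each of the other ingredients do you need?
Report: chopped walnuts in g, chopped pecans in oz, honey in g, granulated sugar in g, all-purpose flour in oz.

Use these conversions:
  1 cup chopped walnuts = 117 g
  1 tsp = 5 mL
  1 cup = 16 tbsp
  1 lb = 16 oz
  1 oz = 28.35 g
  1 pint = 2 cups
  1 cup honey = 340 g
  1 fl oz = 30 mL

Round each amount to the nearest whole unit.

chopped walnuts: 105 g; chopped pecans: 7 oz; honey: 2448 g; granulated sugar: 1633 g; all-purpose flour: 10 oz

The original recipe has 340.2 g of cocoa powder, so the scaling factor is 816.48 ÷ 340.2 = 12/5 = 2.4.
chopped walnuts: 6 tbsp × 12/5 ÷ 16 tbsp/cup × 117 g/cup ≈ 105 g
chopped pecans: 80 g × 12/5 ÷ 28.35 g/oz ≈ 7 oz
honey: 1.5 pint × 12/5 × 2 cup/pint × 340 g/cup = 2448 g
granulated sugar: 1.5 lb × 12/5 × 16 oz/lb × 28.35 g/oz ≈ 1633 g
all-purpose flour: 120 g × 12/5 ÷ 28.35 g/oz ≈ 10 oz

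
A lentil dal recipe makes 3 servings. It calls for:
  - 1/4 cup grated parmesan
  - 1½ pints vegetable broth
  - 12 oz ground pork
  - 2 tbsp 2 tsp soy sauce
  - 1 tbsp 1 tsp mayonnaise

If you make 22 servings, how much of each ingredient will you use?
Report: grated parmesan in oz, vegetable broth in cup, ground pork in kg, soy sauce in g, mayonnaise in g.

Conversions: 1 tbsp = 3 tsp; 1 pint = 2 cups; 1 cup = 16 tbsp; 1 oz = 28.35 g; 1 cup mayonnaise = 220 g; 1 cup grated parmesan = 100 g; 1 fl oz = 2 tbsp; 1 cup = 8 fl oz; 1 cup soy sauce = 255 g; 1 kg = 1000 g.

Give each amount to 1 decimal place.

Scaling factor: 22/3.
grated parmesan: 0.25 cup × 22/3 × 100 g/cup ÷ 28.35 g/oz ≈ 6.5 oz
vegetable broth: 1.5 pint × 22/3 × 2 cup/pint = 22.0 cup
ground pork: 12 oz × 22/3 × 28.35 g/oz ÷ 1000 g/kg ≈ 2.5 kg
soy sauce: (2 tbsp + 2 tsp = 8/3 tbsp) × 22/3 ÷ 16 tbsp/cup × 255 g/cup ≈ 311.7 g
mayonnaise: (1 tbsp + 1 tsp = 4/3 tbsp) × 22/3 ÷ 16 tbsp/cup × 220 g/cup ≈ 134.4 g

grated parmesan: 6.5 oz; vegetable broth: 22.0 cup; ground pork: 2.5 kg; soy sauce: 311.7 g; mayonnaise: 134.4 g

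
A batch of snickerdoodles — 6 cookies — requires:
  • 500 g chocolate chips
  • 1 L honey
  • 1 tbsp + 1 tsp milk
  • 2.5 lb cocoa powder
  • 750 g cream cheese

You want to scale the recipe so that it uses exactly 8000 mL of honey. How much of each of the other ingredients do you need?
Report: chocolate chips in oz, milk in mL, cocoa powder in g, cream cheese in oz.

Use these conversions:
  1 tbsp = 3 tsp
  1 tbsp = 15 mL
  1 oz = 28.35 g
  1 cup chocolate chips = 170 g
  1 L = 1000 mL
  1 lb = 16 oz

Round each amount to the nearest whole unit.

The original recipe has 1000 mL of honey, so the scaling factor is 8000 ÷ 1000 = 8.
chocolate chips: 500 g × 8 ÷ 28.35 g/oz ≈ 141 oz
milk: (1 tbsp + 1 tsp = 4/3 tbsp) × 8 × 15 mL/tbsp = 160 mL
cocoa powder: 2.5 lb × 8 × 16 oz/lb × 28.35 g/oz = 9072 g
cream cheese: 750 g × 8 ÷ 28.35 g/oz ≈ 212 oz

chocolate chips: 141 oz; milk: 160 mL; cocoa powder: 9072 g; cream cheese: 212 oz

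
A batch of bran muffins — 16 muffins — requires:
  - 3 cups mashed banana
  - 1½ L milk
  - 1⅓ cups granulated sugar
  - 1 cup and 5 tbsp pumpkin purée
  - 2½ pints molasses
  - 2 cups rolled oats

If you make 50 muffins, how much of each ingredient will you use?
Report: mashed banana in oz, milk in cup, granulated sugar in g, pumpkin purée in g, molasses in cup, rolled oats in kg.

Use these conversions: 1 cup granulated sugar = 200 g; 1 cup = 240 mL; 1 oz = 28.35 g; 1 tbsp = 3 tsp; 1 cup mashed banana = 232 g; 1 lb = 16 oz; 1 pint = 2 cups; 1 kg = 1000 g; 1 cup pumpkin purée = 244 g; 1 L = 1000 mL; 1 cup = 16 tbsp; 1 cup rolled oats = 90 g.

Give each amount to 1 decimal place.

mashed banana: 76.7 oz; milk: 19.5 cup; granulated sugar: 833.3 g; pumpkin purée: 1000.8 g; molasses: 15.6 cup; rolled oats: 0.6 kg

Scaling factor: 50/16 = 25/8 = 3.125.
mashed banana: 3 cup × 25/8 × 232 g/cup ÷ 28.35 g/oz ≈ 76.7 oz
milk: 1.5 L × 25/8 × 1000 mL/L ÷ 240 mL/cup ≈ 19.5 cup
granulated sugar: 4/3 cup × 25/8 × 200 g/cup ≈ 833.3 g
pumpkin purée: (1 cup + 5 tbsp = 1.3125 cup) × 25/8 × 244 g/cup ≈ 1000.8 g
molasses: 2.5 pint × 25/8 × 2 cup/pint ≈ 15.6 cup
rolled oats: 2 cup × 25/8 × 90 g/cup ÷ 1000 g/kg ≈ 0.6 kg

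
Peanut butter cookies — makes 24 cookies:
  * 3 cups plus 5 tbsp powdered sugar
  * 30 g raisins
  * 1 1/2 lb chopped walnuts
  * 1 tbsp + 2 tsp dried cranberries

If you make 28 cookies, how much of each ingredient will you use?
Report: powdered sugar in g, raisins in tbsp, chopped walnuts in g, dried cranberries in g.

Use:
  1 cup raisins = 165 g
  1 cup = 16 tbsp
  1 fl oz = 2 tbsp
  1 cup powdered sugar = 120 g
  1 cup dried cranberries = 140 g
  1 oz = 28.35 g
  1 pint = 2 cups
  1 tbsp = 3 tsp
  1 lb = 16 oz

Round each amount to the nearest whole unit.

powdered sugar: 464 g; raisins: 3 tbsp; chopped walnuts: 794 g; dried cranberries: 17 g

Scaling factor: 28/24 = 7/6.
powdered sugar: (3 cup + 5 tbsp = 3.3125 cup) × 7/6 × 120 g/cup ≈ 464 g
raisins: 30 g × 7/6 ÷ 165 g/cup × 16 tbsp/cup ≈ 3 tbsp
chopped walnuts: 1.5 lb × 7/6 × 16 oz/lb × 28.35 g/oz ≈ 794 g
dried cranberries: (1 tbsp + 2 tsp = 5/3 tbsp) × 7/6 ÷ 16 tbsp/cup × 140 g/cup ≈ 17 g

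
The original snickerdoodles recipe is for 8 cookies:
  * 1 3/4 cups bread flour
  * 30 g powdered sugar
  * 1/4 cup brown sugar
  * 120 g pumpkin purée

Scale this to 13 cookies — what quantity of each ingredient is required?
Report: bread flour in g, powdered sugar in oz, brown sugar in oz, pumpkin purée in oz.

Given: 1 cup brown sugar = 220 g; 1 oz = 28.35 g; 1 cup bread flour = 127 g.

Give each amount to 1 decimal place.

Scaling factor: 13/8 = 1.625.
bread flour: 1.75 cup × 13/8 × 127 g/cup ≈ 361.2 g
powdered sugar: 30 g × 13/8 ÷ 28.35 g/oz ≈ 1.7 oz
brown sugar: 0.25 cup × 13/8 × 220 g/cup ÷ 28.35 g/oz ≈ 3.2 oz
pumpkin purée: 120 g × 13/8 ÷ 28.35 g/oz ≈ 6.9 oz

bread flour: 361.2 g; powdered sugar: 1.7 oz; brown sugar: 3.2 oz; pumpkin purée: 6.9 oz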